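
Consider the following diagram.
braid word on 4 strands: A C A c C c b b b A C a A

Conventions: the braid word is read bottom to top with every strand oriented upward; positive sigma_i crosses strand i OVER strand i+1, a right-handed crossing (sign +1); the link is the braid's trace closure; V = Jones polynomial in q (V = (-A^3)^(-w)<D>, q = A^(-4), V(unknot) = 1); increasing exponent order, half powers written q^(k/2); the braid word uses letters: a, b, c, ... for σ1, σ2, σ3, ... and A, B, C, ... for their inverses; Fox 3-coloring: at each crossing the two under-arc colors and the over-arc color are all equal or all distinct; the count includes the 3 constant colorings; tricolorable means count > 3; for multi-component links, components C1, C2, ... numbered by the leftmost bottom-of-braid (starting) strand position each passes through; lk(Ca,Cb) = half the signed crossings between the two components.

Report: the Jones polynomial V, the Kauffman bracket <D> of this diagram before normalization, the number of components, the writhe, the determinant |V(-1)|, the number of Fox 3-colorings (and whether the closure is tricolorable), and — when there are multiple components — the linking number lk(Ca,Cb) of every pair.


V = -q^-3 + q^-2 - q^-1 + 3 - q + q^2 - q^3
<D> = A^-15 - A^-11 + A^-7 - 3A^-3 + A - A^5 + A^9 (w = -1)
1 component over 13 crossings, w = -1
27 Fox colorings among 3^13, |V(-1)| = 9: tricolorable
why: V is palindromic (span 6, det 9): q -> 1/q fixes it; necessary, not sufficient, for amphichirality


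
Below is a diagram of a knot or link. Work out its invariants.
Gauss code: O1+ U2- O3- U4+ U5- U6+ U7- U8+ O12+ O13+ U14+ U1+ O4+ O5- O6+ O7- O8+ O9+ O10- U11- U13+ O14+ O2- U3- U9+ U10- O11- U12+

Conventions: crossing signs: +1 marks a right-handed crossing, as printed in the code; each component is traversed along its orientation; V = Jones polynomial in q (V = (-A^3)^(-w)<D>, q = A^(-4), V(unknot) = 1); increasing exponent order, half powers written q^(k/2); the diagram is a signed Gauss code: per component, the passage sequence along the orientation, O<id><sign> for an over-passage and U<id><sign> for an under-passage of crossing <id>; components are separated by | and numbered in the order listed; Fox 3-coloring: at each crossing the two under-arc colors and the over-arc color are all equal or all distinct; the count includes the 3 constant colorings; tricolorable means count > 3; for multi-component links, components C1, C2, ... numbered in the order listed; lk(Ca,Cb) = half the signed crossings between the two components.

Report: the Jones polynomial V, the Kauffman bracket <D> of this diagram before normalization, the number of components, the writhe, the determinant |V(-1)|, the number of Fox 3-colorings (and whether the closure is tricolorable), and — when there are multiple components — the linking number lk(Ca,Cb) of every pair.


V = -q^-1 + 2 - q + 2q^2 - q^3 + q^4 - q^5
<D> = -A^-14 + A^-10 - A^-6 + 2A^-2 - A^2 + 2A^6 - A^10 (w = +2)
1 component over 14 crossings, w = +2
9 Fox colorings among 3^14, |V(-1)| = 9: tricolorable
why: |V(-1)| = 9: so tricolorable, since 3 divides 9


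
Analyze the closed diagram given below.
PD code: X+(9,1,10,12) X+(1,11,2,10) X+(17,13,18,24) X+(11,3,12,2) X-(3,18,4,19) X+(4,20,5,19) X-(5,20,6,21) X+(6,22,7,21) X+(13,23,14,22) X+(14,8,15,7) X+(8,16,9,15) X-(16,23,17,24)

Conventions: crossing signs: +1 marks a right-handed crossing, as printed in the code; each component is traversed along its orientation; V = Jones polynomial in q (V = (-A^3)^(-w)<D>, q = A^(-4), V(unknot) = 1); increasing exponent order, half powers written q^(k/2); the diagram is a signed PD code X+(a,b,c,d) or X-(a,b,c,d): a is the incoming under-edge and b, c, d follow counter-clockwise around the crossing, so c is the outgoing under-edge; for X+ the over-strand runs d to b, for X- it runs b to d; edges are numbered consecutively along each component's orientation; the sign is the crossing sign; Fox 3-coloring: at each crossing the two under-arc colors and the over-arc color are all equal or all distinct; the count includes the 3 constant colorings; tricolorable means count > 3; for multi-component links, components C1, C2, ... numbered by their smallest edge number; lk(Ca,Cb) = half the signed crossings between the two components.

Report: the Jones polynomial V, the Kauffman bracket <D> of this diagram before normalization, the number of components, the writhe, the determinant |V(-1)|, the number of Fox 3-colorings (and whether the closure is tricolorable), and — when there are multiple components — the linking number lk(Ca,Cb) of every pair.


V(q) = -q^(3/2) - 2q^(7/2) + q^(9/2) - q^(11/2) + q^(13/2)
bracket: A^-8 - A^-4 + 1 - 2A^4 - A^12, w = +6
2 components, writhe +6, over 12 crossings
lk(C1,C2) = +1
det 6, colorings 9 of 3^12 — tricolorable
observation: span 5 respects span(V) <= c + mu - 1 = 13 for this 2-component diagram


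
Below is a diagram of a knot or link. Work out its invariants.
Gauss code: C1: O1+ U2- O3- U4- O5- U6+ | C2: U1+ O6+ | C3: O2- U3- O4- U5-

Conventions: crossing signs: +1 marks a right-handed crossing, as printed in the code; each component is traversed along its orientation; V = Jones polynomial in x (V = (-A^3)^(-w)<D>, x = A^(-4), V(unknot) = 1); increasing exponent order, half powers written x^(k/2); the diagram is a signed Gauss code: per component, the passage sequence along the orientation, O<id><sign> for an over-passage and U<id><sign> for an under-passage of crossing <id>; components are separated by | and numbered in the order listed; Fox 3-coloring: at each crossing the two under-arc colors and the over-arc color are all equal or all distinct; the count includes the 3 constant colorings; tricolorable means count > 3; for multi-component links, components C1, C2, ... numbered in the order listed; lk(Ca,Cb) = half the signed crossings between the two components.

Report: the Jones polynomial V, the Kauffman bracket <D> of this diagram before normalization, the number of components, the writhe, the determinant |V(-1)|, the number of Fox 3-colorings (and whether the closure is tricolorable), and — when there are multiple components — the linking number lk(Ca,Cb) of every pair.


V = x^-5 - x^-4 + 2x^-3 - x^-2 + 2x^-1 + x
<D> = A^-10 + 2A^-2 - A^2 + 2A^6 - A^10 + A^14 (w = -2)
3 components over 6 crossings, w = -2
lk(C1,C2): +1
lk(C1,C3) = -2
linking number lk(C2,C3) = 0
3 Fox colorings among 3^6, |V(-1)| = 8: not tricolorable
why: w = -2 shifts under R1 moves; the (-A^3)^(2) factor cancels that in V


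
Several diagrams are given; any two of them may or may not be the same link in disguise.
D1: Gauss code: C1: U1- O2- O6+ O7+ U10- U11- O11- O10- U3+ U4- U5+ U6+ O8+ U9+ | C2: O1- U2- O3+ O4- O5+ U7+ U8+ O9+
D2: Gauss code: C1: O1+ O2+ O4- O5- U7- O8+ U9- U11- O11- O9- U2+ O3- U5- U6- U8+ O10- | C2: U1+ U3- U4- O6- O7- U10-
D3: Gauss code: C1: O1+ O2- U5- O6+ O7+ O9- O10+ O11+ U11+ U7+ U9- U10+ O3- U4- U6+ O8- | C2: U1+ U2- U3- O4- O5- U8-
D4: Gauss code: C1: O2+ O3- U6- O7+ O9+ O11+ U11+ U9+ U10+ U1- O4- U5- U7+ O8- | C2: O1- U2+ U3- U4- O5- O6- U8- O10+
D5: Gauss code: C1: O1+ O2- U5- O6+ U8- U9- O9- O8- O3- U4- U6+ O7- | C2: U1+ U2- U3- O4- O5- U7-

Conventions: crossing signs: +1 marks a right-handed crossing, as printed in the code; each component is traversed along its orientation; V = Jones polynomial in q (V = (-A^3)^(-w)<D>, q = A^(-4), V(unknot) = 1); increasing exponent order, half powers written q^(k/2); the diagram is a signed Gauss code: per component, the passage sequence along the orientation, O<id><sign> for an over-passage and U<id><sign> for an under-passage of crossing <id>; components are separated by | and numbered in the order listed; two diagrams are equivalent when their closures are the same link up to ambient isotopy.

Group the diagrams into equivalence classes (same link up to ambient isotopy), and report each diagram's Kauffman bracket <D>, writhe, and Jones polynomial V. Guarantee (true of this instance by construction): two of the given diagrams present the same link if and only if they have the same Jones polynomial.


equivalence classes: {D1} | {D2, D3, D4, D5}
D1 (bracket A^-7 + A; 11 crossings at w = +1): V = -q^(1/2) - q^(5/2)
D2 (bracket A^-13 - A^-9 + A^-5 + A^3; 11 crossings at w = -5): V = -q^(-9/2) - q^(-5/2) + q^(-3/2) - q^(-1/2)
D3 (bracket A^-1 - A^3 + A^7 + A^15; 11 crossings at w = -1): V = -q^(-9/2) - q^(-5/2) + q^(-3/2) - q^(-1/2)
D4 (bracket A^-1 - A^3 + A^7 + A^15; 11 crossings at w = -1): V = -q^(-9/2) - q^(-5/2) + q^(-3/2) - q^(-1/2)
V(D5) = -q^(-9/2) - q^(-5/2) + q^(-3/2) - q^(-1/2)  (w -5, c 9, <D> = A^-13 - A^-9 + A^-5 + A^3)
key observation: comparing 5 Jones polynomials yields 2 groups


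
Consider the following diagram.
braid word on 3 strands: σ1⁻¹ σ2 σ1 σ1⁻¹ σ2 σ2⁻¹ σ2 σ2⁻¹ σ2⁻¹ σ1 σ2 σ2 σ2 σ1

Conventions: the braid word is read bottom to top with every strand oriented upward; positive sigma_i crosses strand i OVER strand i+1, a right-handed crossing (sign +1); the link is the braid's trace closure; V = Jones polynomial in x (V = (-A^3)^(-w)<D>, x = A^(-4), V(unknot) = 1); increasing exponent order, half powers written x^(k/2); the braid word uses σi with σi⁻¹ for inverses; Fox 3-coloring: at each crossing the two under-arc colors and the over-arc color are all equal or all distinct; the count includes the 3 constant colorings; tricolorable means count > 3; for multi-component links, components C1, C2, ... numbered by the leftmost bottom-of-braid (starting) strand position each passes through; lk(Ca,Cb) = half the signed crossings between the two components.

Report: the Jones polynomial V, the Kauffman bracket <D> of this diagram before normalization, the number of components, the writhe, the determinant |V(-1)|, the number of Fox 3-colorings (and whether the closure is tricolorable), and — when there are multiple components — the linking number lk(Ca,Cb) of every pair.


Jones polynomial: V(x) = x + x^3 - x^4
<D> = -A^-4 + 1 + A^8; writhe +4
components 1, writhe +4 (14 crossings)
3-colorings: 9 of 3^14, det 3 — tricolorable
note: det 3 = |V(-1)|; divisible by 3, so tricolorable


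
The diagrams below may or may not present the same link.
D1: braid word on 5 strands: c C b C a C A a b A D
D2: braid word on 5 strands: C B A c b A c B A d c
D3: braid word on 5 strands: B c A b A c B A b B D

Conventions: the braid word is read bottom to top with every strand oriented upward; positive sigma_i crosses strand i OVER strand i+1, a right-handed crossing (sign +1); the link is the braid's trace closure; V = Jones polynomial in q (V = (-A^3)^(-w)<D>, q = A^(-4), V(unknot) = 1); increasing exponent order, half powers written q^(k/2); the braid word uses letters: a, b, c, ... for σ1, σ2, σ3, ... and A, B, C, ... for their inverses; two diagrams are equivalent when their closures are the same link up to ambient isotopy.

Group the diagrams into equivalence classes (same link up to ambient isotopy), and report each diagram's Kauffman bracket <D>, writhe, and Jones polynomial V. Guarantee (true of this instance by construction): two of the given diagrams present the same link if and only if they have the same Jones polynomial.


equivalence classes: {D1} | {D2, D3}
D1 (bracket A^-1 + A^7; 11 crossings at w = -1): V = -q^(-5/2) - q^(-1/2)
V(D2) = -q^(-9/2) - q^(-5/2) + q^(-3/2) - q^(-1/2)  (w -1, c 11, <D> = A^-1 - A^3 + A^7 + A^15)
V(D3) = -q^(-9/2) - q^(-5/2) + q^(-3/2) - q^(-1/2)  (w -3, c 11, <D> = A^-7 - A^-3 + A + A^9)
observation: 2 values of V(q) split the 3 diagrams


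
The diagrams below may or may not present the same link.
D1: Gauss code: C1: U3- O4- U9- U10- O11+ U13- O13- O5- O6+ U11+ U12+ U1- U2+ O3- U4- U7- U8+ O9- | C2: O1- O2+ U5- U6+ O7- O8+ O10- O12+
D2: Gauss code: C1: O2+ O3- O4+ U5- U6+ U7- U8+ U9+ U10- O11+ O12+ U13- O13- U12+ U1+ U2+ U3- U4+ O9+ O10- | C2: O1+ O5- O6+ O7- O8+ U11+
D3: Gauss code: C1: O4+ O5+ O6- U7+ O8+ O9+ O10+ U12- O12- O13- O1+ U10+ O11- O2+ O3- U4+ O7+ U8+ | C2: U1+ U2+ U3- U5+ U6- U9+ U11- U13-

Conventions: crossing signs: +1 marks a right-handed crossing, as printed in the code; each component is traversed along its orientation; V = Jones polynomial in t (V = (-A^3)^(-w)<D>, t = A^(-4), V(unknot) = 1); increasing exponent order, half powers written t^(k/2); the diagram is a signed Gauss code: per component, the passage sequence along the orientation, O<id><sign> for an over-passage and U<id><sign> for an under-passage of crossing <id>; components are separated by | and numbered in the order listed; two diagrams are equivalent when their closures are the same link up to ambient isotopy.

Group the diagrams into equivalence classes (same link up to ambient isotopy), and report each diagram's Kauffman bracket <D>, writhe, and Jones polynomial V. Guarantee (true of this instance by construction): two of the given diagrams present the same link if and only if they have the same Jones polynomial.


classes: {D1} | {D2} | {D3}
V(D1) = t^(-9/2) - t^(-5/2) - t^(-3/2) - t^(-1/2)  [13 crossings, <D> = A^-7 + A^-3 + A - A^9, w = -3]
V(D2) = -t^(1/2) - t^(5/2)  [13 crossings, <D> = A^-1 + A^7, w = +3]
D3 (bracket -A^-9 + A^-1 + A^3 + A^7; 13 crossings at w = +3): V = -t^(1/2) - t^(3/2) - t^(5/2) + t^(9/2)
note: V(t) takes 3 values over 3 diagrams, fixing the grouping


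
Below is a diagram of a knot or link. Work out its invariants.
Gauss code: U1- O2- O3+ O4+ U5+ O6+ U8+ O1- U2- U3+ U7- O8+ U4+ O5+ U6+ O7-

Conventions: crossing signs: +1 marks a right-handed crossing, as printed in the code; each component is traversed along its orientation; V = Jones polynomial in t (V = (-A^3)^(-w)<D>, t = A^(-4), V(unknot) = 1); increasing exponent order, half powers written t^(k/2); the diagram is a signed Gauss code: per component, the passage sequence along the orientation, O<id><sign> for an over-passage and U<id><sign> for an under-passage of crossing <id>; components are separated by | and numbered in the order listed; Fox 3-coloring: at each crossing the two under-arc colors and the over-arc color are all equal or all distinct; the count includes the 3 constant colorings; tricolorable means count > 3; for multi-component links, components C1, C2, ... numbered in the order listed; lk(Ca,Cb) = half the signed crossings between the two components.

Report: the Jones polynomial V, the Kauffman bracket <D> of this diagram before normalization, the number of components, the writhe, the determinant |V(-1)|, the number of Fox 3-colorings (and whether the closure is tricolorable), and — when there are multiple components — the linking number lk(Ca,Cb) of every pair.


Jones polynomial: V(t) = t^-1 - 1 + 2t - 2t^2 + 2t^3 - 2t^4 + t^5
<D> = A^-14 - 2A^-10 + 2A^-6 - 2A^-2 + 2A^2 - A^6 + A^10; writhe +2
components 1, writhe +2 (8 crossings)
3-colorings: 3 of 3^8, det 11 — not tricolorable
note: w = +2 (over 8 crossings) is diagram-only; (-A^3)^(-2) removes it from V


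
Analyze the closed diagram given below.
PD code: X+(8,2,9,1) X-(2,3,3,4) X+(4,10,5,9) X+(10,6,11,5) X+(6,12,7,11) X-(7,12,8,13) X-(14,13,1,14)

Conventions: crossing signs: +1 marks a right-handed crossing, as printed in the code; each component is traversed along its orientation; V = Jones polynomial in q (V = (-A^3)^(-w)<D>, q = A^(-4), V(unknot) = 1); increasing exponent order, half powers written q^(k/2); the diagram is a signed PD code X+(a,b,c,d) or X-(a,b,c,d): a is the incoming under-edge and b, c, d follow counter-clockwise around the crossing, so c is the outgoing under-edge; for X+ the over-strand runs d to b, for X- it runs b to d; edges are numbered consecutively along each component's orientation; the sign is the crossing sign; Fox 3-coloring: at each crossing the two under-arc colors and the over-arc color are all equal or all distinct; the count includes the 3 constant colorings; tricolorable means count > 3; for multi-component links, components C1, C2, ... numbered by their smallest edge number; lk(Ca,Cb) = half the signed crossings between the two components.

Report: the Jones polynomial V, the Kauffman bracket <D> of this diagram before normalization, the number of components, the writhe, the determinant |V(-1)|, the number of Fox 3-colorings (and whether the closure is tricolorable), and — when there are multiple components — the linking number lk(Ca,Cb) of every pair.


V(q) = q + q^3 - q^4
bracket: A^-13 - A^-9 - A^-1, w = +1
1 component, writhe +1, over 7 crossings
det 3, colorings 9 of 3^7 — tricolorable
observation: the span of V is 3, forcing >= 3 crossings in any diagram


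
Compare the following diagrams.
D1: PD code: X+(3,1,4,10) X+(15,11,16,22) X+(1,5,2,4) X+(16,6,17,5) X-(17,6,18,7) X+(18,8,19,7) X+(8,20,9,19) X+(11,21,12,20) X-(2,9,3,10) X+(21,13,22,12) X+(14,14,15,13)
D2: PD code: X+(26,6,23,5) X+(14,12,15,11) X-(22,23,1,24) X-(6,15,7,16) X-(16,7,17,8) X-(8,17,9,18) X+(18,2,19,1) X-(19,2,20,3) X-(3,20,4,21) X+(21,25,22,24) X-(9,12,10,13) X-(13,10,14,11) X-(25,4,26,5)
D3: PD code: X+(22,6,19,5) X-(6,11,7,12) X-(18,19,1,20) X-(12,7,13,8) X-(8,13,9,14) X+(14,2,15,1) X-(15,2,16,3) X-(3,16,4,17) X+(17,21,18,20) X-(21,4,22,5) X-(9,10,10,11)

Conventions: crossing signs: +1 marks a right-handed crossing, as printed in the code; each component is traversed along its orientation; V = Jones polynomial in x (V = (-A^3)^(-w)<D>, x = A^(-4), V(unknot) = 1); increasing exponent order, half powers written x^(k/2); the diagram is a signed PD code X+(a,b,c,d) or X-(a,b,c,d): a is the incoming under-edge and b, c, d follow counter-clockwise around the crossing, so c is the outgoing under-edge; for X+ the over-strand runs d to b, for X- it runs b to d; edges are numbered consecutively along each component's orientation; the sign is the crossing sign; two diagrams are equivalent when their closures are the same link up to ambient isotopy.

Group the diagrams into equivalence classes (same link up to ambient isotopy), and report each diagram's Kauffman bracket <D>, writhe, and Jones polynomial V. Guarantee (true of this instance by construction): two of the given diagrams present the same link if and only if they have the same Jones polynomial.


equivalence classes: {D1} | {D2, D3}
D1 (bracket -A^-5 + A^-1 - A^3 + 2A^7 + A^15; 11 crossings at w = +7): V = -x^(3/2) - 2x^(7/2) + x^(9/2) - x^(11/2) + x^(13/2)
V(D2) = x^(-9/2) - x^(-5/2) - x^(-3/2) - x^(-1/2)  [13 crossings, <D> = A^-13 + A^-9 + A^-5 - A^3, w = -5]
V(D3) = x^(-9/2) - x^(-5/2) - x^(-3/2) - x^(-1/2)  [11 crossings, <D> = A^-13 + A^-9 + A^-5 - A^3, w = -5]
key observation: comparing 3 Jones polynomials yields 2 groups


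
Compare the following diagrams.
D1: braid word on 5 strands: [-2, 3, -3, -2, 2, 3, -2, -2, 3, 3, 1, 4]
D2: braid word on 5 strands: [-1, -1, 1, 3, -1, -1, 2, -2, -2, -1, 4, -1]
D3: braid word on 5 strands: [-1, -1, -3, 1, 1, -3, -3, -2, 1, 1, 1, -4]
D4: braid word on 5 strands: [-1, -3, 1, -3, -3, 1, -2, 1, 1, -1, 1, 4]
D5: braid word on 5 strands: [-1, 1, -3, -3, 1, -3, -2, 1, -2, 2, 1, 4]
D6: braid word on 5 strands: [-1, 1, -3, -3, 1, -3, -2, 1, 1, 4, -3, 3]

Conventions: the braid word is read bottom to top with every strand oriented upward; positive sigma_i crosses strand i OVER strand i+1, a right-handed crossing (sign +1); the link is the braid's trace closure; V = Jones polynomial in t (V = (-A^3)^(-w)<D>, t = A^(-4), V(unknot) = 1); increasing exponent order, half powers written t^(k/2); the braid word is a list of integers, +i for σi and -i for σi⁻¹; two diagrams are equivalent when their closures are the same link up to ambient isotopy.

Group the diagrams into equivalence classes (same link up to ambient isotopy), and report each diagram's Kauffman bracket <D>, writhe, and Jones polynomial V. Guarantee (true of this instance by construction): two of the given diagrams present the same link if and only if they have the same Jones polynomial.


grouping into links: {D1} | {D2} | {D3, D4, D5, D6}
V(D1) = -t^-3 + 2t^-2 - 2t^-1 + 3 - 2t + 2t^2 - t^3  (w +2, c 12, <D> = -A^-6 + 2A^-2 - 2A^2 + 3A^6 - 2A^10 + 2A^14 - A^18)
D2 (bracket A^-4 + A^4 - A^8 + A^12 - A^16; 12 crossings at w = -4): V = -t^-7 + t^-6 - t^-5 + t^-4 + t^-2
V(D3) = -t^-3 + t^-2 - t^-1 + 3 - t + t^2 - t^3  (w -2, c 12, <D> = -A^-18 + A^-14 - A^-10 + 3A^-6 - A^-2 + A^2 - A^6)
D4 (bracket -A^-12 + A^-8 - A^-4 + 3 - A^4 + A^8 - A^12; 12 crossings at w = 0): V = -t^-3 + t^-2 - t^-1 + 3 - t + t^2 - t^3
V(D5) = -t^-3 + t^-2 - t^-1 + 3 - t + t^2 - t^3  [12 crossings, <D> = -A^-12 + A^-8 - A^-4 + 3 - A^4 + A^8 - A^12, w = 0]
V(D6) = -t^-3 + t^-2 - t^-1 + 3 - t + t^2 - t^3  [12 crossings, <D> = -A^-12 + A^-8 - A^-4 + 3 - A^4 + A^8 - A^12, w = 0]
why: 3 classes among 6 diagrams; unequal V(t) rules out equality


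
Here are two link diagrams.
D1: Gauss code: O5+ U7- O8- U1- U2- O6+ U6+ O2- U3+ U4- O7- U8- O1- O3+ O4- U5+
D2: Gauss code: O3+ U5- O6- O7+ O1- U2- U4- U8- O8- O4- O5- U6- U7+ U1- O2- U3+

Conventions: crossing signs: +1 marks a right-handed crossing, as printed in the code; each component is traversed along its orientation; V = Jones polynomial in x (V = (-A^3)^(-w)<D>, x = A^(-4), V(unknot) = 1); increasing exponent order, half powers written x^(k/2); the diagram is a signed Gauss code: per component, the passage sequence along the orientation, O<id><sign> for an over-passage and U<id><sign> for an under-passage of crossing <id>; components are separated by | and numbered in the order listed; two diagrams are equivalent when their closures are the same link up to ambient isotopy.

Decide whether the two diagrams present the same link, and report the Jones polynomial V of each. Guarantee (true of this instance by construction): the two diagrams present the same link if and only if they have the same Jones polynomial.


equivalent: yes
V(D1) = -x^-4 + x^-3 + x^-1  (w -2, c 8, <D> = A^-2 + A^6 - A^10)
V(D2) = -x^-4 + x^-3 + x^-1  (w -4, c 8, <D> = A^-8 + 1 - A^4)
why: one V(x) for all 2 diagrams — one class (guaranteed)


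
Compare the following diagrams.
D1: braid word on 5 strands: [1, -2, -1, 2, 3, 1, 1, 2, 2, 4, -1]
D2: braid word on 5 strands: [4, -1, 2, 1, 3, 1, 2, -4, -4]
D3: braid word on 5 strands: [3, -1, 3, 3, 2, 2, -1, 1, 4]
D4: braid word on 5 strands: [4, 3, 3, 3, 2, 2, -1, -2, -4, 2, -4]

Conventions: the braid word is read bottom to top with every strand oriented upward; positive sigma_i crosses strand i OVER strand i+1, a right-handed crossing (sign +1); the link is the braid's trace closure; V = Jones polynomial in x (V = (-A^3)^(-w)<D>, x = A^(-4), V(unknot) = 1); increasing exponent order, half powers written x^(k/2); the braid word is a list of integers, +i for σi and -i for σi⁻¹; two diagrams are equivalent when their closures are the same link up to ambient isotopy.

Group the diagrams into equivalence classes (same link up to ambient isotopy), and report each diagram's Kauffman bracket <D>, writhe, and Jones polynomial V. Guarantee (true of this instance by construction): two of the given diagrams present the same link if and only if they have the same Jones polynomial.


equivalence classes: {D1, D2} | {D3, D4}
D1 (bracket A^-3 + A^5 - A^9 + A^13; 11 crossings at w = +5): V = -x^(1/2) + x^(3/2) - x^(5/2) - x^(9/2)
D2 (bracket A^-9 + A^-1 - A^3 + A^7; 9 crossings at w = +3): V = -x^(1/2) + x^(3/2) - x^(5/2) - x^(9/2)
D3 (bracket -A^-11 + A^-7 - A^-3 + 2A + A^9; 9 crossings at w = +5): V = -x^(3/2) - 2x^(7/2) + x^(9/2) - x^(11/2) + x^(13/2)
V(D4) = -x^(3/2) - 2x^(7/2) + x^(9/2) - x^(11/2) + x^(13/2)  [11 crossings, <D> = -A^-17 + A^-13 - A^-9 + 2A^-5 + A^3, w = +3]
key observation: V(x) takes 2 values over 4 diagrams, fixing the grouping


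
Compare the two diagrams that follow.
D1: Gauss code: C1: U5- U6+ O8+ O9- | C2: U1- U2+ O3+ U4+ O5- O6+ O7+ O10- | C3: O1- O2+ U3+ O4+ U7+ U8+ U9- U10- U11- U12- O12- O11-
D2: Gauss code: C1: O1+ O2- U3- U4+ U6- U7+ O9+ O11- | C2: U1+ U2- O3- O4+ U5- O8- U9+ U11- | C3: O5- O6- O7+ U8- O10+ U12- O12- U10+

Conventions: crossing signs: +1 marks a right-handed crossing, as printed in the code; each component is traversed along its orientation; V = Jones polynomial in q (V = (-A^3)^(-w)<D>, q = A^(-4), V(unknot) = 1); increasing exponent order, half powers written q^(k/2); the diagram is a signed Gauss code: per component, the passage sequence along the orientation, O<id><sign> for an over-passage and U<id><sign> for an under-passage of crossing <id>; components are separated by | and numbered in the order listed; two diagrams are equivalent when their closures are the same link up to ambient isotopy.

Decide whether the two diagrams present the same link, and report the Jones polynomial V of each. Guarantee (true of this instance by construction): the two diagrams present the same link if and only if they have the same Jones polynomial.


equivalent: no
V(D1) = 1 + q + q^2 + q^3  (w 0, c 12, <D> = A^-12 + A^-8 + A^-4 + 1)
V(D2) = q^-3 + q^-2 + q^-1 + 1  [12 crossings, <D> = A^-6 + A^-2 + A^2 + A^6, w = -2]
key observation: 2 values of V(q) split the 2 diagrams


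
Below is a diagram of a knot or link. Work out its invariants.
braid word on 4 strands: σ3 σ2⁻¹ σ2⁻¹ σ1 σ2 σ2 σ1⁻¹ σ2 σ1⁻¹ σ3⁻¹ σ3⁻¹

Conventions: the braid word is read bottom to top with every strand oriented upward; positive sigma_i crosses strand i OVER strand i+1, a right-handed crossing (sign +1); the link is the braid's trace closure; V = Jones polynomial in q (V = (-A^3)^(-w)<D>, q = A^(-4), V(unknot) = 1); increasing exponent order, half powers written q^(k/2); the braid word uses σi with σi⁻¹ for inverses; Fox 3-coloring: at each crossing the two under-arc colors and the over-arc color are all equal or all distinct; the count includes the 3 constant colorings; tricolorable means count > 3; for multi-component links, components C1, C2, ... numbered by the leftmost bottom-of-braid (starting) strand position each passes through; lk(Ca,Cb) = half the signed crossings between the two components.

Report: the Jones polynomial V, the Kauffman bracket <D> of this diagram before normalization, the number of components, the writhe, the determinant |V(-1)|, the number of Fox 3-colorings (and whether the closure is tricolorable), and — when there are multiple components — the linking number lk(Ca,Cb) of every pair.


V(q) = -q^-3 + 2q^-2 - 2q^-1 + 3 - 2q + 2q^2 - q^3
bracket: A^-15 - 2A^-11 + 2A^-7 - 3A^-3 + 2A - 2A^5 + A^9, w = -1
1 component, writhe -1, over 11 crossings
det 13, colorings 3 of 3^11 — not tricolorable
observation: w = -1 (over 11 crossings) is diagram-only; (-A^3)^(1) removes it from V


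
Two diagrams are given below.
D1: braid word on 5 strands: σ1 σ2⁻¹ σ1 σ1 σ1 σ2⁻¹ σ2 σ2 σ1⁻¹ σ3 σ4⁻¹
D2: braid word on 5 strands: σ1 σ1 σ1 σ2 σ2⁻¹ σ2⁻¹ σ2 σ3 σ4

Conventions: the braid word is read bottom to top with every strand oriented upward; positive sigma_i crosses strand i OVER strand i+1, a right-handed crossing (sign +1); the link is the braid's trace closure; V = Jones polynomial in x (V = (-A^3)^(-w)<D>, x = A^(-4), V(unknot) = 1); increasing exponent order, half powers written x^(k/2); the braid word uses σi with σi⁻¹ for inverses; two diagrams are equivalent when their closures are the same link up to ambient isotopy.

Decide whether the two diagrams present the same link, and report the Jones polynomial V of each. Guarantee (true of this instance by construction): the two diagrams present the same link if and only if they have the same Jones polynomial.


same link: yes
V(D1) = -x^(1/2) - x^(3/2) - x^(5/2) + x^(9/2)  [11 crossings, <D> = -A^-9 + A^-1 + A^3 + A^7, w = +3]
D2 (bracket -A^-3 + A^5 + A^9 + A^13; 9 crossings at w = +5): V = -x^(1/2) - x^(3/2) - x^(5/2) + x^(9/2)
note: from 11 to 9 crossings by R-moves: one link, two diagrams


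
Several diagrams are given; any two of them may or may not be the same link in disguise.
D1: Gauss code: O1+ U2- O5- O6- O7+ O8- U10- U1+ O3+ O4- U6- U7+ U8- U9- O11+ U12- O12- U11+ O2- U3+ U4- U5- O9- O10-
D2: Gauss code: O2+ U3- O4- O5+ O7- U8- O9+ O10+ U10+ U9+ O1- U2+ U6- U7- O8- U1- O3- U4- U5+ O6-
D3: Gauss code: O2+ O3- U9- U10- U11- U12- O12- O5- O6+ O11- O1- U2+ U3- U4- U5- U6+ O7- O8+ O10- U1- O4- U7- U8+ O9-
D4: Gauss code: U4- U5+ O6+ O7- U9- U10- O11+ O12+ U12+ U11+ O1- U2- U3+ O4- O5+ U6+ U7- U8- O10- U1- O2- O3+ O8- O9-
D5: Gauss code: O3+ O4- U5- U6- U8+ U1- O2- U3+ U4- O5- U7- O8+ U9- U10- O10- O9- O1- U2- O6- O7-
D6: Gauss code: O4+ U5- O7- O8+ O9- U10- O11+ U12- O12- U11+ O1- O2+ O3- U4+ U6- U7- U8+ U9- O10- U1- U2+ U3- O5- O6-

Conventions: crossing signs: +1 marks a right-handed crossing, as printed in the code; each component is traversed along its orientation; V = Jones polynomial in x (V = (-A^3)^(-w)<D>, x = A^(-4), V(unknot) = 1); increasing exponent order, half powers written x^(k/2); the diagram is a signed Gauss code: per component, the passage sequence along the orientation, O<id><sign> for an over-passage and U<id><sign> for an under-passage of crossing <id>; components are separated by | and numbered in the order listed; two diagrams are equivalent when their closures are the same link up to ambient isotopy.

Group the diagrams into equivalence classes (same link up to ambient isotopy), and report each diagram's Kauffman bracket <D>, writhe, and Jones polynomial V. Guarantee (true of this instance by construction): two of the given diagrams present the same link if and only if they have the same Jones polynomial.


grouping into links: {D1, D2, D3, D4, D5, D6}
V(D1) = -x^-4 + x^-3 + x^-1  (w -4, c 12, <D> = A^-8 + 1 - A^4)
D2 (bracket A^-2 + A^6 - A^10; 10 crossings at w = -2): V = -x^-4 + x^-3 + x^-1
V(D3) = -x^-4 + x^-3 + x^-1  [12 crossings, <D> = A^-14 + A^-6 - A^-2, w = -6]
D4 (bracket A^-2 + A^6 - A^10; 12 crossings at w = -2): V = -x^-4 + x^-3 + x^-1
D5 (bracket A^-14 + A^-6 - A^-2; 10 crossings at w = -6): V = -x^-4 + x^-3 + x^-1
V(D6) = -x^-4 + x^-3 + x^-1  (w -4, c 12, <D> = A^-8 + 1 - A^4)
key observation: one V(x) for all 6 diagrams — one class (guaranteed)


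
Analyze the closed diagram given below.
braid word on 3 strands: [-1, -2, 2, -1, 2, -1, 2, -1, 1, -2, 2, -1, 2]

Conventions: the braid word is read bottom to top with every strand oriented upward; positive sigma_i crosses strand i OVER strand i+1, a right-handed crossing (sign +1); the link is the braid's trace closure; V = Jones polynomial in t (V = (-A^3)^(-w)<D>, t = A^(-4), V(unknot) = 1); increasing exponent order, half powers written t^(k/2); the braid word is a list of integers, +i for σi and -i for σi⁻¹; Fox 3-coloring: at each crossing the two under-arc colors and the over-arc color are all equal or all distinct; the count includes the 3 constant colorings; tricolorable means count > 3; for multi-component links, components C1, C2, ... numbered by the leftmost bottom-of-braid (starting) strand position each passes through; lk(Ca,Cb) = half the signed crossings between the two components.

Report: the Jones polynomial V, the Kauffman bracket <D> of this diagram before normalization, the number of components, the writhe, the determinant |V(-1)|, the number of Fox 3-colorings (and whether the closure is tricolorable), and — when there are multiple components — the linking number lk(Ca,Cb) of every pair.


V(t) = -t^(-9/2) + 3t^(-7/2) - 4t^(-5/2) + 4t^(-3/2) - 5t^(-1/2) + 3t^(1/2) - 3t^(3/2) + t^(5/2)
bracket: -A^-13 + 3A^-9 - 3A^-5 + 5A^-1 - 4A^3 + 4A^7 - 3A^11 + A^15, w = -1
2 components, writhe -1, over 13 crossings
lk(C1,C2) = 0
det 24, colorings 9 of 3^13 — tricolorable
observation: span 7 respects span(V) <= c + mu - 1 = 14 for this 2-component diagram


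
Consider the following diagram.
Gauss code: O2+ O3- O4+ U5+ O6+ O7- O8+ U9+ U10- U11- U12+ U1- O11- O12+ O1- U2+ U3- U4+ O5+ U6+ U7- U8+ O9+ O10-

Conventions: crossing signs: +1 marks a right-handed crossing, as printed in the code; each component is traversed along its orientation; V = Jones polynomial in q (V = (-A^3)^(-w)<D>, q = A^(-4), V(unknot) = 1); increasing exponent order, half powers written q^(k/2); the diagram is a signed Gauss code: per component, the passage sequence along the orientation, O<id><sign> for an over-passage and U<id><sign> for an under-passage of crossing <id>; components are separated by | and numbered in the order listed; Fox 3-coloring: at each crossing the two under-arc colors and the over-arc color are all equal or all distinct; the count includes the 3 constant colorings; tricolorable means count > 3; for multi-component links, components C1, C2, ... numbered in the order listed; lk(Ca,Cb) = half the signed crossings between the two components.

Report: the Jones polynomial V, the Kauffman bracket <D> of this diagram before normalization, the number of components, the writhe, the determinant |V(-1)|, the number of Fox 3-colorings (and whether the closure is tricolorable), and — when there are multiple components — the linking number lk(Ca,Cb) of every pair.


V = q + q^3 - q^4
<D> = -A^-10 + A^-6 + A^2 (w = +2)
1 component over 12 crossings, w = +2
9 Fox colorings among 3^12, |V(-1)| = 3: tricolorable
why: V spans 3 powers of q: at least 3 crossings in any diagram


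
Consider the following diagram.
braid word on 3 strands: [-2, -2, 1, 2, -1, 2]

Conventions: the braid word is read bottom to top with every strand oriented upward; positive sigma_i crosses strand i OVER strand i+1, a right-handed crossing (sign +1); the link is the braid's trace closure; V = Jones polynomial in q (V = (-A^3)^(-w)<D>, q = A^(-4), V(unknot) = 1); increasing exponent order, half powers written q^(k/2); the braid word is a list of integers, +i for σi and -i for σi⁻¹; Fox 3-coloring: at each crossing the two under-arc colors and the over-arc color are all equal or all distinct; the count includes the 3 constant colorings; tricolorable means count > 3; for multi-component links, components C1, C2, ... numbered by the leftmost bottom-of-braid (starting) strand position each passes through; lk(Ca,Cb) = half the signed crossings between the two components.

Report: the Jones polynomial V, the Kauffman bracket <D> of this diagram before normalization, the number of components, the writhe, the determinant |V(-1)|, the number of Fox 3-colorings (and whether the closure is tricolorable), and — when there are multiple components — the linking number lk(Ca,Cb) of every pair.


Jones polynomial: V(q) = 1
<D> = 1; writhe 0
components 1, writhe 0 (6 crossings)
3-colorings: 3 of 3^6, det 1 — not tricolorable
note: det 1 = |V(-1)|; not divisible by 3, so not tricolorable


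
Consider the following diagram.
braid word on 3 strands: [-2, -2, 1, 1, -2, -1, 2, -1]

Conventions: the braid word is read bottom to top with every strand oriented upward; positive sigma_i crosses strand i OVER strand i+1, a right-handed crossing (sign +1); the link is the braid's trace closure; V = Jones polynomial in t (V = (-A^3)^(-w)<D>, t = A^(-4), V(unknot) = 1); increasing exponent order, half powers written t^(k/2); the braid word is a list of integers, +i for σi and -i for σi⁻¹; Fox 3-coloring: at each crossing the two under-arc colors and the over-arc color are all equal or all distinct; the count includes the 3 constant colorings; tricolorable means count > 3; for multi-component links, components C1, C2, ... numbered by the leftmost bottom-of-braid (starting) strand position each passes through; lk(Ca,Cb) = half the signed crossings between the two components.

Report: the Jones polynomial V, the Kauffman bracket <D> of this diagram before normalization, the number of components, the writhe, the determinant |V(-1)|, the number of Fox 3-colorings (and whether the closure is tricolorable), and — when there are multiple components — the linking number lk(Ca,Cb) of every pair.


Jones polynomial: V(t) = -t^-5 + t^-4 - t^-3 + 2t^-2 - t^-1 + 2 - t
<D> = -A^-10 + 2A^-6 - A^-2 + 2A^2 - A^6 + A^10 - A^14; writhe -2
components 1, writhe -2 (8 crossings)
3-colorings: 9 of 3^8, det 9 — tricolorable
note: w = -2 shifts under R1 moves; the (-A^3)^(2) factor cancels that in V


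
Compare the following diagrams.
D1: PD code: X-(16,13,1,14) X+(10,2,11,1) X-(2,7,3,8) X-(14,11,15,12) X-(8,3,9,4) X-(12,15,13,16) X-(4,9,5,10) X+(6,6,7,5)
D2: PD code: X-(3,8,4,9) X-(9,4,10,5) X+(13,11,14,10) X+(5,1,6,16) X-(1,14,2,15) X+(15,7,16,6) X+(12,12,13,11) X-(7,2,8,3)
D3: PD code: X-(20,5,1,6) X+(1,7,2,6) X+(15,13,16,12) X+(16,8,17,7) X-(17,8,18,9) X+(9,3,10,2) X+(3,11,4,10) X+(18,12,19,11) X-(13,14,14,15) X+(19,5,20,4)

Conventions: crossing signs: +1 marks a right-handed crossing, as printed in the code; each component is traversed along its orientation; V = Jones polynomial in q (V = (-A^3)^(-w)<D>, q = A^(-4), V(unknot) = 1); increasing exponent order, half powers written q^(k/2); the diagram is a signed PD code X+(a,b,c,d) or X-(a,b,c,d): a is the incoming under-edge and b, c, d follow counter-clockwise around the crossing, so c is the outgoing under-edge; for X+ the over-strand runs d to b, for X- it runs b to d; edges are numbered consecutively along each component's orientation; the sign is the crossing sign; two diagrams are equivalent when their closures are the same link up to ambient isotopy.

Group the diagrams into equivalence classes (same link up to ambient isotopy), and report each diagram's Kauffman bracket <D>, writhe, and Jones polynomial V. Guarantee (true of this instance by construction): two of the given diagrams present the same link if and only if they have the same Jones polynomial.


equivalence classes: {D1} | {D2} | {D3}
D1 (bracket A^-4 + 2A^4 - 2A^8 + A^12 - 2A^16 + A^20; 8 crossings at w = -4): V = q^-8 - 2q^-7 + q^-6 - 2q^-5 + 2q^-4 + q^-2
D2 (bracket A^-4 - 1 + 2A^4 - 2A^8 + 2A^12 - 2A^16 + A^20; 8 crossings at w = 0): V = q^-5 - 2q^-4 + 2q^-3 - 2q^-2 + 2q^-1 - 1 + q
D3 (bracket -A^-4 + 1 + A^8; 10 crossings at w = +4): V = q + q^3 - q^4
key observation: 3 values of V(q) split the 3 diagrams


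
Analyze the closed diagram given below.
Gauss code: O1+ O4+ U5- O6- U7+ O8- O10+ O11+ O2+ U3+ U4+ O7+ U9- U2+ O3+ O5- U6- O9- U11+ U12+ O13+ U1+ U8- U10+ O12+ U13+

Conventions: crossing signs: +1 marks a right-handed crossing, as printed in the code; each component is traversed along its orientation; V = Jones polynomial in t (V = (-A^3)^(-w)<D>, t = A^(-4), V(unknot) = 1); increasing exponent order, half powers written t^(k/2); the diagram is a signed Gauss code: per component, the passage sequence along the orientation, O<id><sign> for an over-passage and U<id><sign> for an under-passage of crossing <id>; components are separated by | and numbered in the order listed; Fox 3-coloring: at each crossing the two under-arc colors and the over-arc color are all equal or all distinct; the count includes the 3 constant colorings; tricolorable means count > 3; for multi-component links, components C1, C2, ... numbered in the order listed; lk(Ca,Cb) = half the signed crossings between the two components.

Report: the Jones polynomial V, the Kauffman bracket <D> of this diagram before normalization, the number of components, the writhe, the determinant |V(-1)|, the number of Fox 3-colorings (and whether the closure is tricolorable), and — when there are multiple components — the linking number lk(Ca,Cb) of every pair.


V = -1 + 2t - 2t^2 + 5t^3 - 4t^4 + 4t^5 - 4t^6 + 2t^7 - 2t^8 + t^9
<D> = -A^-21 + 2A^-17 - 2A^-13 + 4A^-9 - 4A^-5 + 4A^-1 - 5A^3 + 2A^7 - 2A^11 + A^15 (w = +5)
1 component over 13 crossings, w = +5
27 Fox colorings among 3^13, |V(-1)| = 27: tricolorable
why: w = +5 (over 13 crossings) is diagram-only; (-A^3)^(-5) removes it from V


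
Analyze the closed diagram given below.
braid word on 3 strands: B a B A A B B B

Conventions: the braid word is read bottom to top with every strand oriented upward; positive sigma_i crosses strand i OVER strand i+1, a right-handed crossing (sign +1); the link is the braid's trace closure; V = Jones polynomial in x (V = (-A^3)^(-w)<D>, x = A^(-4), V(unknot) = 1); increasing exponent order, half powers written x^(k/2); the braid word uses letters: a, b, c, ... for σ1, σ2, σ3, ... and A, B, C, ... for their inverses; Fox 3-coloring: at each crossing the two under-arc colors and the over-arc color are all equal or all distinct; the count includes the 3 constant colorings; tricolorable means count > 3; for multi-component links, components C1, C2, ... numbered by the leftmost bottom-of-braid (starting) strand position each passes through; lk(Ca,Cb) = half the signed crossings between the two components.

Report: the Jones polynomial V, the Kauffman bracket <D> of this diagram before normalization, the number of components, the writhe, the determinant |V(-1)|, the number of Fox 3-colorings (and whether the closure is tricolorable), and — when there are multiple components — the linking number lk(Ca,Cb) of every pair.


Jones polynomial: V(x) = -x^-9 + x^-8 - 2x^-7 + 3x^-6 - 2x^-5 + 2x^-4 - x^-3 + x^-2
<D> = A^-10 - A^-6 + 2A^-2 - 2A^2 + 3A^6 - 2A^10 + A^14 - A^18; writhe -6
components 1, writhe -6 (8 crossings)
3-colorings: 3 of 3^8, det 13 — not tricolorable
note: w = -6 shifts under R1 moves; the (-A^3)^(6) factor cancels that in V
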